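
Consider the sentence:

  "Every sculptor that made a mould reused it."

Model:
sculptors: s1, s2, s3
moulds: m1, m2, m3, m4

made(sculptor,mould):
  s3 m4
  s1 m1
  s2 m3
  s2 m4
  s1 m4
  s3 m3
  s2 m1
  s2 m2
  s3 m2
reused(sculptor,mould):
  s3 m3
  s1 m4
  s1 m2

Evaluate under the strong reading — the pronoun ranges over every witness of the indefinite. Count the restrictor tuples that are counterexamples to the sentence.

7

"it" takes "a mould" as antecedent — a donkey pronoun bound across the clause boundary.
Strong reading: for every (s,m) with made(s,m), reused(s,m).
Restrictor pairs: (s1,m1) ✗  (s1,m4) ✓  (s2,m1) ✗  (s2,m2) ✗  (s2,m3) ✗  (s2,m4) ✗  (s3,m2) ✗  (s3,m3) ✓  (s3,m4) ✗
Counterexamples (restrictor pairs failing the scope): 7.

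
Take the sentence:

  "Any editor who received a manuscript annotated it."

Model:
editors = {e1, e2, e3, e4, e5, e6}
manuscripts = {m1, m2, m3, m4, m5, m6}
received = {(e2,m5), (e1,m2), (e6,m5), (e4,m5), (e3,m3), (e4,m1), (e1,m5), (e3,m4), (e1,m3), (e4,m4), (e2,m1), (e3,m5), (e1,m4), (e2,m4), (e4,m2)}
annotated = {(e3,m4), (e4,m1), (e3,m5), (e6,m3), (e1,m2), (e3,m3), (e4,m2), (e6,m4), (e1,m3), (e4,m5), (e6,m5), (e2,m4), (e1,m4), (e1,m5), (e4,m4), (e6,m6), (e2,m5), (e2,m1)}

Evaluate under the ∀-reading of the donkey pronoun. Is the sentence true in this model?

True

"it" takes "a manuscript" as antecedent — a donkey pronoun bound across the clause boundary.
Strong reading: for every (e,m) with received(e,m), annotated(e,m).
Restrictor pairs: (e1,m2) ✓  (e1,m3) ✓  (e1,m4) ✓  (e1,m5) ✓  (e2,m1) ✓  (e2,m4) ✓  (e2,m5) ✓  (e3,m3) ✓  (e3,m4) ✓  (e3,m5) ✓  (e4,m1) ✓  (e4,m2) ✓  (e4,m4) ✓  (e4,m5) ✓  (e6,m5) ✓
Every restrictor pair satisfies the scope.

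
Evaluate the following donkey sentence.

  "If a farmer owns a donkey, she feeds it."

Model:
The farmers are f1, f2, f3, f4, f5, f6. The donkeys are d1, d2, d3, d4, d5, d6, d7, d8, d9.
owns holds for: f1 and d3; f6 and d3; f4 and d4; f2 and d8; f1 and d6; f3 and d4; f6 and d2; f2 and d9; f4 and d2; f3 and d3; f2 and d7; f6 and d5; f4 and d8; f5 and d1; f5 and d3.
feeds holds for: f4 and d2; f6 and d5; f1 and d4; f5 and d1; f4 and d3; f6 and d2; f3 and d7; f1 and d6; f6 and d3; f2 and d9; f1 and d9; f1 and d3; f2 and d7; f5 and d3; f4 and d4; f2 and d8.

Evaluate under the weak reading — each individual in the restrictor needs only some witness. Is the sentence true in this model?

False

"it" takes "a donkey" as antecedent — a donkey pronoun bound across the clause boundary.
Weak reading: every farmer f with some owns-donkey has at least one owns-donkey d such that feeds(f,d).
Per farmer: f1:✓  f2:✓  f3:✗  f4:✓  f5:✓  f6:✓
f3 has no witness among its owns-donkeys.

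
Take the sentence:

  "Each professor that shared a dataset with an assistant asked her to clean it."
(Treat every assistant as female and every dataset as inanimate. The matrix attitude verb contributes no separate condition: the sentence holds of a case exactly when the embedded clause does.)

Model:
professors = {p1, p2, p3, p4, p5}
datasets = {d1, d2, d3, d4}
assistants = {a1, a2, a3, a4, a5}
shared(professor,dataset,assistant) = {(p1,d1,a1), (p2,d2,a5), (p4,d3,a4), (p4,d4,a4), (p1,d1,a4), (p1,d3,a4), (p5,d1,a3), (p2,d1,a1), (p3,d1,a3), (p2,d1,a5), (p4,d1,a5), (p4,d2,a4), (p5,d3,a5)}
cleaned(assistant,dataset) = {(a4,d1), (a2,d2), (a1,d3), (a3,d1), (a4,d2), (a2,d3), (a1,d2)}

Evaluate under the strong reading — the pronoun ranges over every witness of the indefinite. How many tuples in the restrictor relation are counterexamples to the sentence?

9

"her" takes "an assistant" as antecedent and "it" takes "a dataset"; both are donkey pronouns co-varying with the restrictor.
Strong reading: for every (p,d,a) with shared(p,d,a), cleaned(a,d).
Restrictor triples: (p1,d1,a1)→cleaned(a1,d1) ✗  (p1,d1,a4)→cleaned(a4,d1) ✓  (p1,d3,a4)→cleaned(a4,d3) ✗  (p2,d1,a1)→cleaned(a1,d1) ✗  (p2,d1,a5)→cleaned(a5,d1) ✗  (p2,d2,a5)→cleaned(a5,d2) ✗  (p3,d1,a3)→cleaned(a3,d1) ✓  (p4,d1,a5)→cleaned(a5,d1) ✗  (p4,d2,a4)→cleaned(a4,d2) ✓  (p4,d3,a4)→cleaned(a4,d3) ✗  (p4,d4,a4)→cleaned(a4,d4) ✗  (p5,d1,a3)→cleaned(a3,d1) ✓  (p5,d3,a5)→cleaned(a5,d3) ✗
Counterexamples (restrictor triples failing the scope): 9.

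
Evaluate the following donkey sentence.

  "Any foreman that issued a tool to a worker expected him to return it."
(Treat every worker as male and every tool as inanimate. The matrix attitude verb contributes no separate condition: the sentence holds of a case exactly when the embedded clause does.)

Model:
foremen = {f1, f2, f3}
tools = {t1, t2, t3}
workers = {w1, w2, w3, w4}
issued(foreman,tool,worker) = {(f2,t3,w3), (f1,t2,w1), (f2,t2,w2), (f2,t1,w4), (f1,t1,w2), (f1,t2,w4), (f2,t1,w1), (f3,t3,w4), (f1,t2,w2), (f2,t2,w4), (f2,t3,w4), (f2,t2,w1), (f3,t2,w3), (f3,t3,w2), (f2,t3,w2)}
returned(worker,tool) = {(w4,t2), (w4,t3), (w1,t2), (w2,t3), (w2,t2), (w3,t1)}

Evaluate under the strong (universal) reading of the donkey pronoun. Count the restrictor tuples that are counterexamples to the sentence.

"him" takes "a worker" as antecedent and "it" takes "a tool"; both are donkey pronouns co-varying with the restrictor.
Strong reading: for every (f,t,w) with issued(f,t,w), returned(w,t).
Restrictor triples: (f1,t1,w2)→returned(w2,t1) ✗  (f1,t2,w1)→returned(w1,t2) ✓  (f1,t2,w2)→returned(w2,t2) ✓  (f1,t2,w4)→returned(w4,t2) ✓  (f2,t1,w1)→returned(w1,t1) ✗  (f2,t1,w4)→returned(w4,t1) ✗  (f2,t2,w1)→returned(w1,t2) ✓  (f2,t2,w2)→returned(w2,t2) ✓  (f2,t2,w4)→returned(w4,t2) ✓  (f2,t3,w2)→returned(w2,t3) ✓  (f2,t3,w3)→returned(w3,t3) ✗  (f2,t3,w4)→returned(w4,t3) ✓  (f3,t2,w3)→returned(w3,t2) ✗  (f3,t3,w2)→returned(w2,t3) ✓  (f3,t3,w4)→returned(w4,t3) ✓
Counterexamples (restrictor triples failing the scope): 5.

5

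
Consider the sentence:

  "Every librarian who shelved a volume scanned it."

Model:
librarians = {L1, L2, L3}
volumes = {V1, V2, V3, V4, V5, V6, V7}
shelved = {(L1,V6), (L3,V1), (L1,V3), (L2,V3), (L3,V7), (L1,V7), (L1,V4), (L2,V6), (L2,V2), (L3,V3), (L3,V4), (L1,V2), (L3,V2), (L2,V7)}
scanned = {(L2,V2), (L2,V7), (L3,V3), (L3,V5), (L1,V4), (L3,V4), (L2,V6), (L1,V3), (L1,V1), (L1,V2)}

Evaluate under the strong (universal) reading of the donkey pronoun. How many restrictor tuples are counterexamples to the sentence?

6

"it" takes "a volume" as antecedent — a donkey pronoun bound across the clause boundary.
Strong reading: for every (l,v) with shelved(l,v), scanned(l,v).
Restrictor pairs: (L1,V2) ✓  (L1,V3) ✓  (L1,V4) ✓  (L1,V6) ✗  (L1,V7) ✗  (L2,V2) ✓  (L2,V3) ✗  (L2,V6) ✓  (L2,V7) ✓  (L3,V1) ✗  (L3,V2) ✗  (L3,V3) ✓  (L3,V4) ✓  (L3,V7) ✗
Counterexamples (restrictor pairs failing the scope): 6.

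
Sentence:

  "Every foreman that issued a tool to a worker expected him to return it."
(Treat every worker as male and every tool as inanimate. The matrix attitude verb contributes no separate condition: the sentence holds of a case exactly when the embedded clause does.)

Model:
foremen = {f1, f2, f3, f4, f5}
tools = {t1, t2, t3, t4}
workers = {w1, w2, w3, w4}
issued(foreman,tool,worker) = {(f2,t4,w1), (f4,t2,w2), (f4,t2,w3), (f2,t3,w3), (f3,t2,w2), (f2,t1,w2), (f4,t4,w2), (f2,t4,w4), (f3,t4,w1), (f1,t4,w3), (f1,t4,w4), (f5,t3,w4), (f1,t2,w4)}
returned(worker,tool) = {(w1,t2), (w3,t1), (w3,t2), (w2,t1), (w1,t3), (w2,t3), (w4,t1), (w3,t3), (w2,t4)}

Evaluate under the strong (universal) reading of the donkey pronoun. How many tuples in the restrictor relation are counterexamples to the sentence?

"him" takes "a worker" as antecedent and "it" takes "a tool"; both are donkey pronouns co-varying with the restrictor.
Strong reading: for every (f,t,w) with issued(f,t,w), returned(w,t).
Restrictor triples: (f1,t2,w4)→returned(w4,t2) ✗  (f1,t4,w3)→returned(w3,t4) ✗  (f1,t4,w4)→returned(w4,t4) ✗  (f2,t1,w2)→returned(w2,t1) ✓  (f2,t3,w3)→returned(w3,t3) ✓  (f2,t4,w1)→returned(w1,t4) ✗  (f2,t4,w4)→returned(w4,t4) ✗  (f3,t2,w2)→returned(w2,t2) ✗  (f3,t4,w1)→returned(w1,t4) ✗  (f4,t2,w2)→returned(w2,t2) ✗  (f4,t2,w3)→returned(w3,t2) ✓  (f4,t4,w2)→returned(w2,t4) ✓  (f5,t3,w4)→returned(w4,t3) ✗
Counterexamples (restrictor triples failing the scope): 9.

9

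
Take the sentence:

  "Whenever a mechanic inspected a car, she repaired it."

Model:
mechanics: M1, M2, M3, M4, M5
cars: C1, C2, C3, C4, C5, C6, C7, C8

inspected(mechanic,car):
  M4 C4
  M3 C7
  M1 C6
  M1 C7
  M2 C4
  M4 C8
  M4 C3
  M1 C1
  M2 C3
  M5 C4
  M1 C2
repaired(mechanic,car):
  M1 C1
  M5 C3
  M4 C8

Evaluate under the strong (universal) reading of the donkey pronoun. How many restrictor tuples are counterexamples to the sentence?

"it" takes "a car" as antecedent — a donkey pronoun bound across the clause boundary.
Strong reading: for every (m,c) with inspected(m,c), repaired(m,c).
Restrictor pairs: (M1,C1) ✓  (M1,C2) ✗  (M1,C6) ✗  (M1,C7) ✗  (M2,C3) ✗  (M2,C4) ✗  (M3,C7) ✗  (M4,C3) ✗  (M4,C4) ✗  (M4,C8) ✓  (M5,C4) ✗
Counterexamples (restrictor pairs failing the scope): 9.

9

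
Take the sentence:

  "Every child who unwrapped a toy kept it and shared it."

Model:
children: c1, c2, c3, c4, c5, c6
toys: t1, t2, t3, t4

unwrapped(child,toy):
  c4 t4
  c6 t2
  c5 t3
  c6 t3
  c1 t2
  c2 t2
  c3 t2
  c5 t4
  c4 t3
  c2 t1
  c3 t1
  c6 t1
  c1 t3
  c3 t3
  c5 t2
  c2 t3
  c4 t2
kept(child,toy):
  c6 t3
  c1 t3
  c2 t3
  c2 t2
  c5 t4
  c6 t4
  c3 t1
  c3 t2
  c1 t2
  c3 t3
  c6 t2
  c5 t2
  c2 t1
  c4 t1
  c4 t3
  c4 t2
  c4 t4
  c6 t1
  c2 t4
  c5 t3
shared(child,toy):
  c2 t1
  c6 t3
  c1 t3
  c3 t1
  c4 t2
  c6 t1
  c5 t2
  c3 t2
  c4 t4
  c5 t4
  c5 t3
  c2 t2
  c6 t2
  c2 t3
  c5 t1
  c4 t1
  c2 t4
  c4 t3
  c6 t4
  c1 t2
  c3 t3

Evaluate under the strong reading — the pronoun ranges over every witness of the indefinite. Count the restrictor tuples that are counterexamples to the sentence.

0

"it" takes "a toy" as antecedent — a donkey pronoun bound across the clause boundary.
Strong reading: for every (c,t) with unwrapped(c,t), kept(c,t) ∧ shared(c,t).
Restrictor pairs: (c1,t2) ✓  (c1,t3) ✓  (c2,t1) ✓  (c2,t2) ✓  (c2,t3) ✓  (c3,t1) ✓  (c3,t2) ✓  (c3,t3) ✓  (c4,t2) ✓  (c4,t3) ✓  (c4,t4) ✓  (c5,t2) ✓  (c5,t3) ✓  (c5,t4) ✓  (c6,t1) ✓  (c6,t2) ✓  (c6,t3) ✓
Counterexamples (restrictor pairs failing the scope): 0.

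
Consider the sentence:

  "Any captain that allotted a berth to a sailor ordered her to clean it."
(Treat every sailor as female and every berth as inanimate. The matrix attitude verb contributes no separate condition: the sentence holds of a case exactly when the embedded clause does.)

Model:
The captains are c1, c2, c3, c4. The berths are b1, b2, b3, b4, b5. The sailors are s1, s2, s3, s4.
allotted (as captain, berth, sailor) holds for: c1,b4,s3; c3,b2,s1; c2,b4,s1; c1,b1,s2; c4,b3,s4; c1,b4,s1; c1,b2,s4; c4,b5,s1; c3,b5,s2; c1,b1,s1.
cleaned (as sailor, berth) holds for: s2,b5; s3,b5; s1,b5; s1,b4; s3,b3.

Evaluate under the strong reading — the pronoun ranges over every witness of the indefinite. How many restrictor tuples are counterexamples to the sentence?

"her" takes "a sailor" as antecedent and "it" takes "a berth"; both are donkey pronouns co-varying with the restrictor.
Strong reading: for every (c,b,s) with allotted(c,b,s), cleaned(s,b).
Restrictor triples: (c1,b1,s1)→cleaned(s1,b1) ✗  (c1,b1,s2)→cleaned(s2,b1) ✗  (c1,b2,s4)→cleaned(s4,b2) ✗  (c1,b4,s1)→cleaned(s1,b4) ✓  (c1,b4,s3)→cleaned(s3,b4) ✗  (c2,b4,s1)→cleaned(s1,b4) ✓  (c3,b2,s1)→cleaned(s1,b2) ✗  (c3,b5,s2)→cleaned(s2,b5) ✓  (c4,b3,s4)→cleaned(s4,b3) ✗  (c4,b5,s1)→cleaned(s1,b5) ✓
Counterexamples (restrictor triples failing the scope): 6.

6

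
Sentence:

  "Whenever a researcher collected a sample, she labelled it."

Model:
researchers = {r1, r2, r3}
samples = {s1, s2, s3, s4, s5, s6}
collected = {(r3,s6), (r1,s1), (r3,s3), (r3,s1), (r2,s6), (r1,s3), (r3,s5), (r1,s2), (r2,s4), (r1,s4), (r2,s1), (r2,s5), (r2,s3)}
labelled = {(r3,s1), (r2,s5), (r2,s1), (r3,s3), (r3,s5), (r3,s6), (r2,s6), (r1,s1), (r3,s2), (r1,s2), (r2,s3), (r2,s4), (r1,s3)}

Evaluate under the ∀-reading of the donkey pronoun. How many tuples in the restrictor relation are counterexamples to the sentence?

1

"it" takes "a sample" as antecedent — a donkey pronoun bound across the clause boundary.
Strong reading: for every (r,s) with collected(r,s), labelled(r,s).
Restrictor pairs: (r1,s1) ✓  (r1,s2) ✓  (r1,s3) ✓  (r1,s4) ✗  (r2,s1) ✓  (r2,s3) ✓  (r2,s4) ✓  (r2,s5) ✓  (r2,s6) ✓  (r3,s1) ✓  (r3,s3) ✓  (r3,s5) ✓  (r3,s6) ✓
Counterexamples (restrictor pairs failing the scope): 1.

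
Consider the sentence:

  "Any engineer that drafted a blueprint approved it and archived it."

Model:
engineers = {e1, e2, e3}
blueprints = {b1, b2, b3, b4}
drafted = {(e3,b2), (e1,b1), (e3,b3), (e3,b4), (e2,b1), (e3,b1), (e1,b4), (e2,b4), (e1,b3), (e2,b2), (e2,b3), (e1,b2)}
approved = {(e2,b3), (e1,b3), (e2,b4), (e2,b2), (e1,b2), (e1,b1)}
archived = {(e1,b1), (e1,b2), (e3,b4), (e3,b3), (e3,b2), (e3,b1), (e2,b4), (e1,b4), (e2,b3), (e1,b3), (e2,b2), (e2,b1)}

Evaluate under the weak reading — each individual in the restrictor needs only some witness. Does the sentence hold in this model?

"it" takes "a blueprint" as antecedent — a donkey pronoun bound across the clause boundary.
Weak reading: every engineer e with some drafted-blueprint has at least one drafted-blueprint b such that approved(e,b) ∧ archived(e,b).
Per engineer: e1:✓  e2:✓  e3:✗
e3 has no witness among its drafted-blueprints.

False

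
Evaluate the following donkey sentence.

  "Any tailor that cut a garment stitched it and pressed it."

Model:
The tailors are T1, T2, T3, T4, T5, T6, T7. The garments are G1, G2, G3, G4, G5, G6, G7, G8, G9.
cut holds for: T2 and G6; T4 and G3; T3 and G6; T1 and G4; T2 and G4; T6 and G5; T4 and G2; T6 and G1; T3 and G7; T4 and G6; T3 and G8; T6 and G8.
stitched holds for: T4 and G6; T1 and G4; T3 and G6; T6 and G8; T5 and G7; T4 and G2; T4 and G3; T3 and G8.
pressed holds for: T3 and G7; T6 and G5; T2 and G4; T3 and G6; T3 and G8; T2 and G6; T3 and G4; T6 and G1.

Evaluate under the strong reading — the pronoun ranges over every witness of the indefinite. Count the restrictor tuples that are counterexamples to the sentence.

"it" takes "a garment" as antecedent — a donkey pronoun bound across the clause boundary.
Strong reading: for every (t,g) with cut(t,g), stitched(t,g) ∧ pressed(t,g).
Restrictor pairs: (T1,G4) ✗  (T2,G4) ✗  (T2,G6) ✗  (T3,G6) ✓  (T3,G7) ✗  (T3,G8) ✓  (T4,G2) ✗  (T4,G3) ✗  (T4,G6) ✗  (T6,G1) ✗  (T6,G5) ✗  (T6,G8) ✗
Counterexamples (restrictor pairs failing the scope): 10.

10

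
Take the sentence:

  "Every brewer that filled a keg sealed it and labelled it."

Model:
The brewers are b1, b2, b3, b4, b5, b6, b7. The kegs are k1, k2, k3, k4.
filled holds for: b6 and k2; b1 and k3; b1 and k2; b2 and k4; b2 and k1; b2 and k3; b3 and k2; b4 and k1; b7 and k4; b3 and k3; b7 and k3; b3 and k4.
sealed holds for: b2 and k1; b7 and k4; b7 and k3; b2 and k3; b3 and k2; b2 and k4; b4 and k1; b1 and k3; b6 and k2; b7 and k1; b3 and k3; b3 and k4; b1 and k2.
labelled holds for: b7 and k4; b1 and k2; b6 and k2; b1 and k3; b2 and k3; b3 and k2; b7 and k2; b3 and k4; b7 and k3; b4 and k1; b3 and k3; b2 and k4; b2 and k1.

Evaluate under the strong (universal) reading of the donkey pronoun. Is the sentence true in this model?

"it" takes "a keg" as antecedent — a donkey pronoun bound across the clause boundary.
Strong reading: for every (b,k) with filled(b,k), sealed(b,k) ∧ labelled(b,k).
Restrictor pairs: (b1,k2) ✓  (b1,k3) ✓  (b2,k1) ✓  (b2,k3) ✓  (b2,k4) ✓  (b3,k2) ✓  (b3,k3) ✓  (b3,k4) ✓  (b4,k1) ✓  (b6,k2) ✓  (b7,k3) ✓  (b7,k4) ✓
Every restrictor pair satisfies the scope.

True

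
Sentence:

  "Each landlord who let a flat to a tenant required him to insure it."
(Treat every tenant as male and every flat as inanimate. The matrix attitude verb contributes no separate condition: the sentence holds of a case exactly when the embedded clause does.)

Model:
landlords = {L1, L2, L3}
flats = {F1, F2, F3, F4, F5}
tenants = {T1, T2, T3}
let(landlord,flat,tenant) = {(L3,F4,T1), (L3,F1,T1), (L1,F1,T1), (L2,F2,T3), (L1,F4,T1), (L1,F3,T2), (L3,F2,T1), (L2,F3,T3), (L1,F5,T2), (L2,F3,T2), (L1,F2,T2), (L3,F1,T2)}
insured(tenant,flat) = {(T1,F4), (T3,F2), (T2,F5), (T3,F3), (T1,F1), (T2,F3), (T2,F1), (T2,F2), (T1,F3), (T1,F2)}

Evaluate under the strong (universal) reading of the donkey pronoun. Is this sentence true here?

"him" takes "a tenant" as antecedent and "it" takes "a flat"; both are donkey pronouns co-varying with the restrictor.
Strong reading: for every (l,f,t) with let(l,f,t), insured(t,f).
Restrictor triples: (L1,F1,T1)→insured(T1,F1) ✓  (L1,F2,T2)→insured(T2,F2) ✓  (L1,F3,T2)→insured(T2,F3) ✓  (L1,F4,T1)→insured(T1,F4) ✓  (L1,F5,T2)→insured(T2,F5) ✓  (L2,F2,T3)→insured(T3,F2) ✓  (L2,F3,T2)→insured(T2,F3) ✓  (L2,F3,T3)→insured(T3,F3) ✓  (L3,F1,T1)→insured(T1,F1) ✓  (L3,F1,T2)→insured(T2,F1) ✓  (L3,F2,T1)→insured(T1,F2) ✓  (L3,F4,T1)→insured(T1,F4) ✓
Every restrictor triple satisfies the scope.

True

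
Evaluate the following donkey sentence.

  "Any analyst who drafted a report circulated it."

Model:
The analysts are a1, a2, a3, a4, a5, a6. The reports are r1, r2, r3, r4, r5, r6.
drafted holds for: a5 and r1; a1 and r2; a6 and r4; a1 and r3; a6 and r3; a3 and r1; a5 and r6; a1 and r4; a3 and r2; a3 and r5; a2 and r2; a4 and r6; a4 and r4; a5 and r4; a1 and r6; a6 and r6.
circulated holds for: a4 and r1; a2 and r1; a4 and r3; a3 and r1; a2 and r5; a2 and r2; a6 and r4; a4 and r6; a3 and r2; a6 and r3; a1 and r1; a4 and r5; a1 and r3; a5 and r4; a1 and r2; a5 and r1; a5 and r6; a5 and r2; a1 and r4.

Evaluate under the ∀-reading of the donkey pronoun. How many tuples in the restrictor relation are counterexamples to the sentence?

4

"it" takes "a report" as antecedent — a donkey pronoun bound across the clause boundary.
Strong reading: for every (a,r) with drafted(a,r), circulated(a,r).
Restrictor pairs: (a1,r2) ✓  (a1,r3) ✓  (a1,r4) ✓  (a1,r6) ✗  (a2,r2) ✓  (a3,r1) ✓  (a3,r2) ✓  (a3,r5) ✗  (a4,r4) ✗  (a4,r6) ✓  (a5,r1) ✓  (a5,r4) ✓  (a5,r6) ✓  (a6,r3) ✓  (a6,r4) ✓  (a6,r6) ✗
Counterexamples (restrictor pairs failing the scope): 4.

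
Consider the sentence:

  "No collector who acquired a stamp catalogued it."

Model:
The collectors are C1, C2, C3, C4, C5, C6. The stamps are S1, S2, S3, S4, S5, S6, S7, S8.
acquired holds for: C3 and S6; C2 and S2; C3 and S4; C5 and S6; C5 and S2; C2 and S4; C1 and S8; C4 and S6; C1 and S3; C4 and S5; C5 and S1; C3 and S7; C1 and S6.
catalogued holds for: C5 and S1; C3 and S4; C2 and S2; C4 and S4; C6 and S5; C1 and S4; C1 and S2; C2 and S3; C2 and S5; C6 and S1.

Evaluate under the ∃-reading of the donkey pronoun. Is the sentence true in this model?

False

"it" takes "a stamp" as antecedent — a donkey pronoun bound across the clause boundary.
Truth condition: for no (c,s) with acquired(c,s) does catalogued(c,s) hold.
Restrictor pairs — does the scope hold? (C1,S3):fails  (C1,S6):fails  (C1,S8):fails  (C2,S2):holds  (C2,S4):fails  (C3,S4):holds  (C3,S6):fails  (C3,S7):fails  (C4,S5):fails  (C4,S6):fails  (C5,S1):holds  (C5,S2):fails  (C5,S6):fails
Scope holds for 3 pair(s), so the sentence is false.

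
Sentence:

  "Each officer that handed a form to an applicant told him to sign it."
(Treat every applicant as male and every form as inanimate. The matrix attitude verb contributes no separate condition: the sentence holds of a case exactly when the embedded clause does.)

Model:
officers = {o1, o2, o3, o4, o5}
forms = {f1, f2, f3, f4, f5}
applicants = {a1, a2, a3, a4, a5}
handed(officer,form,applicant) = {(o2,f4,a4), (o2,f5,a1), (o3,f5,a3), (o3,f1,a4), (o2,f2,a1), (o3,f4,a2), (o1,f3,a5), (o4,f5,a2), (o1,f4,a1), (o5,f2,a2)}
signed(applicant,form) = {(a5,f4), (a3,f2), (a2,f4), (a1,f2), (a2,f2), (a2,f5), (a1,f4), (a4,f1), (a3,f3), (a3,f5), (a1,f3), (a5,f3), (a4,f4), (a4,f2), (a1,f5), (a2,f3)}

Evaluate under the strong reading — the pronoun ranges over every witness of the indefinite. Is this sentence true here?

"him" takes "an applicant" as antecedent and "it" takes "a form"; both are donkey pronouns co-varying with the restrictor.
Strong reading: for every (o,f,a) with handed(o,f,a), signed(a,f).
Restrictor triples: (o1,f3,a5)→signed(a5,f3) ✓  (o1,f4,a1)→signed(a1,f4) ✓  (o2,f2,a1)→signed(a1,f2) ✓  (o2,f4,a4)→signed(a4,f4) ✓  (o2,f5,a1)→signed(a1,f5) ✓  (o3,f1,a4)→signed(a4,f1) ✓  (o3,f4,a2)→signed(a2,f4) ✓  (o3,f5,a3)→signed(a3,f5) ✓  (o4,f5,a2)→signed(a2,f5) ✓  (o5,f2,a2)→signed(a2,f2) ✓
Every restrictor triple satisfies the scope.

True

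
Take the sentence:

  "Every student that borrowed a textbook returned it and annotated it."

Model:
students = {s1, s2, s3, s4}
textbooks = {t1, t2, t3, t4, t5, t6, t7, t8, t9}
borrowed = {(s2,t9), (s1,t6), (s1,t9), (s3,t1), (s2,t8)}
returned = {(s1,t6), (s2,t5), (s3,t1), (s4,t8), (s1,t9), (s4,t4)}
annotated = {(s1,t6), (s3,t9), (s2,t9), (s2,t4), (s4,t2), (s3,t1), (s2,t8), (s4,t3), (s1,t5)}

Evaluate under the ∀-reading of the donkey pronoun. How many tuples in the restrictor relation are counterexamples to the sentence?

"it" takes "a textbook" as antecedent — a donkey pronoun bound across the clause boundary.
Strong reading: for every (s,t) with borrowed(s,t), returned(s,t) ∧ annotated(s,t).
Restrictor pairs: (s1,t6) ✓  (s1,t9) ✗  (s2,t8) ✗  (s2,t9) ✗  (s3,t1) ✓
Counterexamples (restrictor pairs failing the scope): 3.

3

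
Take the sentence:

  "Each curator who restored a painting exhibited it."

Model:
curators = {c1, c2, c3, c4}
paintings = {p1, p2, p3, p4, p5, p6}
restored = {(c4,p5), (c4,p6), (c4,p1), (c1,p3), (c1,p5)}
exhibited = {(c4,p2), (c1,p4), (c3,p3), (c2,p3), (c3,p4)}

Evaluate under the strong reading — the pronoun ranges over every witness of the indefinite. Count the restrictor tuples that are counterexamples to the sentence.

5

"it" takes "a painting" as antecedent — a donkey pronoun bound across the clause boundary.
Strong reading: for every (c,p) with restored(c,p), exhibited(c,p).
Restrictor pairs: (c1,p3) ✗  (c1,p5) ✗  (c4,p1) ✗  (c4,p5) ✗  (c4,p6) ✗
Counterexamples (restrictor pairs failing the scope): 5.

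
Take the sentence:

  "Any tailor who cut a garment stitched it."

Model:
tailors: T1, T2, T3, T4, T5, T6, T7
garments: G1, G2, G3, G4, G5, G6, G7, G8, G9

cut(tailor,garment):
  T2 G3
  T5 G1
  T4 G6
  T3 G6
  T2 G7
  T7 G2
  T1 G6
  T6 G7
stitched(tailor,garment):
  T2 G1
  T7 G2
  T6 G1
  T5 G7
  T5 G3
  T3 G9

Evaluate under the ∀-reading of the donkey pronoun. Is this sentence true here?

False

"it" takes "a garment" as antecedent — a donkey pronoun bound across the clause boundary.
Strong reading: for every (t,g) with cut(t,g), stitched(t,g).
Restrictor pairs: (T1,G6) ✗  (T2,G3) ✗  (T2,G7) ✗  (T3,G6) ✗  (T4,G6) ✗  (T5,G1) ✗  (T6,G7) ✗  (T7,G2) ✓
Counterexample: (T1,G6) is in cut but fails the scope.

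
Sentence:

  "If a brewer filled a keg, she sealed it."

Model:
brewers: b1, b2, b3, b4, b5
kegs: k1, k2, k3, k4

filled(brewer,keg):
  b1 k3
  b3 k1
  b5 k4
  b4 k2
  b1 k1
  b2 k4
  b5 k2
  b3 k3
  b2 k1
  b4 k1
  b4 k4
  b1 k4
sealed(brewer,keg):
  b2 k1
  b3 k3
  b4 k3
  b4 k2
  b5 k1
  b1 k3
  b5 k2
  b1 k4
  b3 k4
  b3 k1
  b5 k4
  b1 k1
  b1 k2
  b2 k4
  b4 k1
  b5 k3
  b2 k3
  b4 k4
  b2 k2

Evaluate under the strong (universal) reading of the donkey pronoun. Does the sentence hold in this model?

True

"it" takes "a keg" as antecedent — a donkey pronoun bound across the clause boundary.
Strong reading: for every (b,k) with filled(b,k), sealed(b,k).
Restrictor pairs: (b1,k1) ✓  (b1,k3) ✓  (b1,k4) ✓  (b2,k1) ✓  (b2,k4) ✓  (b3,k1) ✓  (b3,k3) ✓  (b4,k1) ✓  (b4,k2) ✓  (b4,k4) ✓  (b5,k2) ✓  (b5,k4) ✓
Every restrictor pair satisfies the scope.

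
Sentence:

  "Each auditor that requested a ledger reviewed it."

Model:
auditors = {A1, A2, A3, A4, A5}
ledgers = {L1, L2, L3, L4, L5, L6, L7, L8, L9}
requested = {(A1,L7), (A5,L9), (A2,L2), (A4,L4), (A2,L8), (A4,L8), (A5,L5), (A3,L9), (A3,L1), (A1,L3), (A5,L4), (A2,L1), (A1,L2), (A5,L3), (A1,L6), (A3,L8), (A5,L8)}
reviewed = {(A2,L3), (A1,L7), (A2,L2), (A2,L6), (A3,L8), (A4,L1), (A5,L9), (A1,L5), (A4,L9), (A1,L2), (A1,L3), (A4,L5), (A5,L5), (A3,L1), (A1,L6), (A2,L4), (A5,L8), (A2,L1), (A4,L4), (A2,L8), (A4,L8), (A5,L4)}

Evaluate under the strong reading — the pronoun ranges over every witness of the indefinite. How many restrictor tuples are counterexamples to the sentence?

2

"it" takes "a ledger" as antecedent — a donkey pronoun bound across the clause boundary.
Strong reading: for every (a,l) with requested(a,l), reviewed(a,l).
Restrictor pairs: (A1,L2) ✓  (A1,L3) ✓  (A1,L6) ✓  (A1,L7) ✓  (A2,L1) ✓  (A2,L2) ✓  (A2,L8) ✓  (A3,L1) ✓  (A3,L8) ✓  (A3,L9) ✗  (A4,L4) ✓  (A4,L8) ✓  (A5,L3) ✗  (A5,L4) ✓  (A5,L5) ✓  (A5,L8) ✓  (A5,L9) ✓
Counterexamples (restrictor pairs failing the scope): 2.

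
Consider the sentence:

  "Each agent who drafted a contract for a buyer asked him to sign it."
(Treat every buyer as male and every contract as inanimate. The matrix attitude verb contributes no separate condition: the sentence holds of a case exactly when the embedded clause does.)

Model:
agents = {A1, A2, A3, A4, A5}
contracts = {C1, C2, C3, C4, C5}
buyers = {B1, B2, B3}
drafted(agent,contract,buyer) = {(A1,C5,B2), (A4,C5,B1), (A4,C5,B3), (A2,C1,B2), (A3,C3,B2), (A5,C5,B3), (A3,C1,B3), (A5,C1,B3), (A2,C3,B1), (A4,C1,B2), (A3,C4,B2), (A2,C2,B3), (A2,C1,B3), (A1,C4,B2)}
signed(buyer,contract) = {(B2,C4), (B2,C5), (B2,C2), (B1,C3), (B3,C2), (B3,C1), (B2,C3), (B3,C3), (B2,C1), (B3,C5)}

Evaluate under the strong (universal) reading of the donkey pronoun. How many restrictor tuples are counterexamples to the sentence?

1

"him" takes "a buyer" as antecedent and "it" takes "a contract"; both are donkey pronouns co-varying with the restrictor.
Strong reading: for every (a,c,b) with drafted(a,c,b), signed(b,c).
Restrictor triples: (A1,C4,B2)→signed(B2,C4) ✓  (A1,C5,B2)→signed(B2,C5) ✓  (A2,C1,B2)→signed(B2,C1) ✓  (A2,C1,B3)→signed(B3,C1) ✓  (A2,C2,B3)→signed(B3,C2) ✓  (A2,C3,B1)→signed(B1,C3) ✓  (A3,C1,B3)→signed(B3,C1) ✓  (A3,C3,B2)→signed(B2,C3) ✓  (A3,C4,B2)→signed(B2,C4) ✓  (A4,C1,B2)→signed(B2,C1) ✓  (A4,C5,B1)→signed(B1,C5) ✗  (A4,C5,B3)→signed(B3,C5) ✓  (A5,C1,B3)→signed(B3,C1) ✓  (A5,C5,B3)→signed(B3,C5) ✓
Counterexamples (restrictor triples failing the scope): 1.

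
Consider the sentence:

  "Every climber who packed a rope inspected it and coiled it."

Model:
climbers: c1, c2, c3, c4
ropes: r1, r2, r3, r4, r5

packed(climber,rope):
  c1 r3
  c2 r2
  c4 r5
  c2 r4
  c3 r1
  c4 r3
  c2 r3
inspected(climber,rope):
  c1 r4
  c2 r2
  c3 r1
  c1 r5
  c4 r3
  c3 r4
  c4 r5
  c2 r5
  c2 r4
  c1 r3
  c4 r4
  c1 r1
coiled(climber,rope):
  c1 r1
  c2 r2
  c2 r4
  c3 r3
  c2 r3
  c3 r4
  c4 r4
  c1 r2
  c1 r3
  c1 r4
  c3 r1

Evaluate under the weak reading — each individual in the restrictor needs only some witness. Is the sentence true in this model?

False

"it" takes "a rope" as antecedent — a donkey pronoun bound across the clause boundary.
Weak reading: every climber c with some packed-rope has at least one packed-rope r such that inspected(c,r) ∧ coiled(c,r).
Per climber: c1:✓  c2:✓  c3:✓  c4:✗
c4 has no witness among its packed-ropes.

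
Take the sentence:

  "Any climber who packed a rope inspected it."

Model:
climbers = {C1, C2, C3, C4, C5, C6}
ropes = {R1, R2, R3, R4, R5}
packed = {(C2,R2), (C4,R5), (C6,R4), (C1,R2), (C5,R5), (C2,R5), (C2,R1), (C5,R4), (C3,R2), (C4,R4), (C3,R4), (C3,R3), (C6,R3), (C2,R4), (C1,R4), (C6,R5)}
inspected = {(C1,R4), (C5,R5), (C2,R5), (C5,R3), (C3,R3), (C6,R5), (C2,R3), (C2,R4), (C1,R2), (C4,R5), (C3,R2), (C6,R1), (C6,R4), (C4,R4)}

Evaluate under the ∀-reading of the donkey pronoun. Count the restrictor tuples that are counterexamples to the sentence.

"it" takes "a rope" as antecedent — a donkey pronoun bound across the clause boundary.
Strong reading: for every (c,r) with packed(c,r), inspected(c,r).
Restrictor pairs: (C1,R2) ✓  (C1,R4) ✓  (C2,R1) ✗  (C2,R2) ✗  (C2,R4) ✓  (C2,R5) ✓  (C3,R2) ✓  (C3,R3) ✓  (C3,R4) ✗  (C4,R4) ✓  (C4,R5) ✓  (C5,R4) ✗  (C5,R5) ✓  (C6,R3) ✗  (C6,R4) ✓  (C6,R5) ✓
Counterexamples (restrictor pairs failing the scope): 5.

5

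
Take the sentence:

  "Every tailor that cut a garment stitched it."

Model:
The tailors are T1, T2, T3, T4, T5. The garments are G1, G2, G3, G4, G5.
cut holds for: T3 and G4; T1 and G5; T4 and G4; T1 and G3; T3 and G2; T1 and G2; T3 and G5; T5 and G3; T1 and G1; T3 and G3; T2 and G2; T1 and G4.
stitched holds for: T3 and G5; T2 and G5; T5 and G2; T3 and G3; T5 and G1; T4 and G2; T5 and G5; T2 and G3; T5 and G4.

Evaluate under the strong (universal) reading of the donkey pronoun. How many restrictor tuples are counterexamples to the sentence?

"it" takes "a garment" as antecedent — a donkey pronoun bound across the clause boundary.
Strong reading: for every (t,g) with cut(t,g), stitched(t,g).
Restrictor pairs: (T1,G1) ✗  (T1,G2) ✗  (T1,G3) ✗  (T1,G4) ✗  (T1,G5) ✗  (T2,G2) ✗  (T3,G2) ✗  (T3,G3) ✓  (T3,G4) ✗  (T3,G5) ✓  (T4,G4) ✗  (T5,G3) ✗
Counterexamples (restrictor pairs failing the scope): 10.

10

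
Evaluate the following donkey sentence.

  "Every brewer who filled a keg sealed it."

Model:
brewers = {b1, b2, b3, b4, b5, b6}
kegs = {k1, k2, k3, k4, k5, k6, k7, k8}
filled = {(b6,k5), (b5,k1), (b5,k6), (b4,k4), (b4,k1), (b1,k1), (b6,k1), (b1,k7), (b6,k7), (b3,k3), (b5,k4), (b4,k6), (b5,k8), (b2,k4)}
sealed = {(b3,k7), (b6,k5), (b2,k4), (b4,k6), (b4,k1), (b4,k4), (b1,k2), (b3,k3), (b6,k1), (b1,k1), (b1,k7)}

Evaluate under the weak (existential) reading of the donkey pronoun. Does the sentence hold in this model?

"it" takes "a keg" as antecedent — a donkey pronoun bound across the clause boundary.
Weak reading: every brewer b with some filled-keg has at least one filled-keg k such that sealed(b,k).
Per brewer: b1:✓  b2:✓  b3:✓  b4:✓  b5:✗  b6:✓
b5 has no witness among its filled-kegs.

False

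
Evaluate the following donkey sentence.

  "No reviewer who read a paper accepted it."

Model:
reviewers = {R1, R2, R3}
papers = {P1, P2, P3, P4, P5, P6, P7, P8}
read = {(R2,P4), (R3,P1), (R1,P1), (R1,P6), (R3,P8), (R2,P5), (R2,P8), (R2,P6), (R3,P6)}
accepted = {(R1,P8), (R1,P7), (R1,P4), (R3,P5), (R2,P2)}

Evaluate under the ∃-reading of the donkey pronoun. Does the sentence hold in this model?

True

"it" takes "a paper" as antecedent — a donkey pronoun bound across the clause boundary.
Truth condition: for no (r,p) with read(r,p) does accepted(r,p) hold.
Restrictor pairs — does the scope hold? (R1,P1):fails  (R1,P6):fails  (R2,P4):fails  (R2,P5):fails  (R2,P6):fails  (R2,P8):fails  (R3,P1):fails  (R3,P6):fails  (R3,P8):fails
Scope holds for no restrictor pair, so the sentence is true.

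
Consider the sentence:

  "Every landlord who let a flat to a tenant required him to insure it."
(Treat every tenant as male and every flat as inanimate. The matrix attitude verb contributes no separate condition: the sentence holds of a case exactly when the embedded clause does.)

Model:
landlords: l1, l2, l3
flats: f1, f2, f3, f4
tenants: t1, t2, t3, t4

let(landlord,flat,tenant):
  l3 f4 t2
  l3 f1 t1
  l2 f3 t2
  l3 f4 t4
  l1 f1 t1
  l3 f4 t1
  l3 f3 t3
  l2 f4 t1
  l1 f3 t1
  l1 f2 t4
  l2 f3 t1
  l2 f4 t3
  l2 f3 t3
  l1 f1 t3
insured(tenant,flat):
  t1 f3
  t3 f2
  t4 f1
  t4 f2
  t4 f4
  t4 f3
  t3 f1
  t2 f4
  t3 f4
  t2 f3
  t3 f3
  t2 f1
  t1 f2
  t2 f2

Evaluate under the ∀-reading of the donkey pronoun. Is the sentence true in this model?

"him" takes "a tenant" as antecedent and "it" takes "a flat"; both are donkey pronouns co-varying with the restrictor.
Strong reading: for every (l,f,t) with let(l,f,t), insured(t,f).
Restrictor triples: (l1,f1,t1)→insured(t1,f1) ✗  (l1,f1,t3)→insured(t3,f1) ✓  (l1,f2,t4)→insured(t4,f2) ✓  (l1,f3,t1)→insured(t1,f3) ✓  (l2,f3,t1)→insured(t1,f3) ✓  (l2,f3,t2)→insured(t2,f3) ✓  (l2,f3,t3)→insured(t3,f3) ✓  (l2,f4,t1)→insured(t1,f4) ✗  (l2,f4,t3)→insured(t3,f4) ✓  (l3,f1,t1)→insured(t1,f1) ✗  (l3,f3,t3)→insured(t3,f3) ✓  (l3,f4,t1)→insured(t1,f4) ✗  (l3,f4,t2)→insured(t2,f4) ✓  (l3,f4,t4)→insured(t4,f4) ✓
Counterexample: (l1,f1,t1) — insured(t1,f1) does not hold.

False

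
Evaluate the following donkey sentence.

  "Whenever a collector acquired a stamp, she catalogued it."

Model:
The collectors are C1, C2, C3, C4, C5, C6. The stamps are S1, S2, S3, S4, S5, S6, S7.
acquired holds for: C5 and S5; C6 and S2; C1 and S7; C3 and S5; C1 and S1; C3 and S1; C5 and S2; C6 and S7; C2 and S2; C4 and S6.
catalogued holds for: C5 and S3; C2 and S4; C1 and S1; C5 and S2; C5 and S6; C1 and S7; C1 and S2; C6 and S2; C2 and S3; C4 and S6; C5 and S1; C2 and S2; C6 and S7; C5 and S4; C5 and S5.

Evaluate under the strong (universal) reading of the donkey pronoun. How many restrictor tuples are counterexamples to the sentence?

2

"it" takes "a stamp" as antecedent — a donkey pronoun bound across the clause boundary.
Strong reading: for every (c,s) with acquired(c,s), catalogued(c,s).
Restrictor pairs: (C1,S1) ✓  (C1,S7) ✓  (C2,S2) ✓  (C3,S1) ✗  (C3,S5) ✗  (C4,S6) ✓  (C5,S2) ✓  (C5,S5) ✓  (C6,S2) ✓  (C6,S7) ✓
Counterexamples (restrictor pairs failing the scope): 2.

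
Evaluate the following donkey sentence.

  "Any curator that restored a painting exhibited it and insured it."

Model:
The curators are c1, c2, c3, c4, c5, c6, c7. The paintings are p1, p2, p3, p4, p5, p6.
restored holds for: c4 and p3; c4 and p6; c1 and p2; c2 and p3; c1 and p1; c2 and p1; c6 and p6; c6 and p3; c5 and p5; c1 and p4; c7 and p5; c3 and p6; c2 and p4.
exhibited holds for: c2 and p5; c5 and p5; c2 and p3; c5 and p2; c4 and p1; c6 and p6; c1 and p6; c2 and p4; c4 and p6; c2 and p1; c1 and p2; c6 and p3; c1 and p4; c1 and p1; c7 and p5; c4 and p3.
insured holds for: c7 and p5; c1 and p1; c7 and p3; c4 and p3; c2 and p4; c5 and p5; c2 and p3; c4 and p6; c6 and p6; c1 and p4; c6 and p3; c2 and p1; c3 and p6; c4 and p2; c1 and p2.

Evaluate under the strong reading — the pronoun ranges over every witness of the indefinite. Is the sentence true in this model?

"it" takes "a painting" as antecedent — a donkey pronoun bound across the clause boundary.
Strong reading: for every (c,p) with restored(c,p), exhibited(c,p) ∧ insured(c,p).
Restrictor pairs: (c1,p1) ✓  (c1,p2) ✓  (c1,p4) ✓  (c2,p1) ✓  (c2,p3) ✓  (c2,p4) ✓  (c3,p6) ✗  (c4,p3) ✓  (c4,p6) ✓  (c5,p5) ✓  (c6,p3) ✓  (c6,p6) ✓  (c7,p5) ✓
Counterexample: (c3,p6) is in restored but fails the scope.

False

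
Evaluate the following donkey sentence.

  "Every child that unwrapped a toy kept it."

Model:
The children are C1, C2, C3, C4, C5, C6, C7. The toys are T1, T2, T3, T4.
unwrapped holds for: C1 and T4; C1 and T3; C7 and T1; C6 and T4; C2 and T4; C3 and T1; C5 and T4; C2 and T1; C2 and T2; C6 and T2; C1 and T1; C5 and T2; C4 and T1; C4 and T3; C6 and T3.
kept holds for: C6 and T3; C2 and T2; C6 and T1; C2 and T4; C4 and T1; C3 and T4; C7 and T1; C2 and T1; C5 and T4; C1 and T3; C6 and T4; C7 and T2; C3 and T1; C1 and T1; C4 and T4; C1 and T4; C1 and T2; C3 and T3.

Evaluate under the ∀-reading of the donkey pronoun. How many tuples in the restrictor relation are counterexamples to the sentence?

"it" takes "a toy" as antecedent — a donkey pronoun bound across the clause boundary.
Strong reading: for every (c,t) with unwrapped(c,t), kept(c,t).
Restrictor pairs: (C1,T1) ✓  (C1,T3) ✓  (C1,T4) ✓  (C2,T1) ✓  (C2,T2) ✓  (C2,T4) ✓  (C3,T1) ✓  (C4,T1) ✓  (C4,T3) ✗  (C5,T2) ✗  (C5,T4) ✓  (C6,T2) ✗  (C6,T3) ✓  (C6,T4) ✓  (C7,T1) ✓
Counterexamples (restrictor pairs failing the scope): 3.

3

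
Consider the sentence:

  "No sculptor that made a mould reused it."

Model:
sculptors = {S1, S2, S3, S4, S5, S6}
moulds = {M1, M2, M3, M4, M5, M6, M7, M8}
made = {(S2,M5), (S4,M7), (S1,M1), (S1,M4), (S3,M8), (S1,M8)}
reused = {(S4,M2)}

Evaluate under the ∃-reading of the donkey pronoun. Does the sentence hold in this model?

"it" takes "a mould" as antecedent — a donkey pronoun bound across the clause boundary.
Truth condition: for no (s,m) with made(s,m) does reused(s,m) hold.
Restrictor pairs — does the scope hold? (S1,M1):fails  (S1,M4):fails  (S1,M8):fails  (S2,M5):fails  (S3,M8):fails  (S4,M7):fails
Scope holds for no restrictor pair, so the sentence is true.

True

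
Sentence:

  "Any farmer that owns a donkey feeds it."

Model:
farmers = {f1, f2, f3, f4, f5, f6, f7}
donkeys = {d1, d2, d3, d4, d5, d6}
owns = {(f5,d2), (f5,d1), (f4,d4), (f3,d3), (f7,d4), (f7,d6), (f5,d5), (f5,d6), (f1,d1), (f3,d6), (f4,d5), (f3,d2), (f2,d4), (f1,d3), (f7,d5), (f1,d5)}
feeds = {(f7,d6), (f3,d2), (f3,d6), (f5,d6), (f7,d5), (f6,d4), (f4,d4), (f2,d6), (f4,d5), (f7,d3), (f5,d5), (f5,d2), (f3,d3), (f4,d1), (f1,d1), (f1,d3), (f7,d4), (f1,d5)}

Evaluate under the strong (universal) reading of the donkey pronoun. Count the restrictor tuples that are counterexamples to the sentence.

"it" takes "a donkey" as antecedent — a donkey pronoun bound across the clause boundary.
Strong reading: for every (f,d) with owns(f,d), feeds(f,d).
Restrictor pairs: (f1,d1) ✓  (f1,d3) ✓  (f1,d5) ✓  (f2,d4) ✗  (f3,d2) ✓  (f3,d3) ✓  (f3,d6) ✓  (f4,d4) ✓  (f4,d5) ✓  (f5,d1) ✗  (f5,d2) ✓  (f5,d5) ✓  (f5,d6) ✓  (f7,d4) ✓  (f7,d5) ✓  (f7,d6) ✓
Counterexamples (restrictor pairs failing the scope): 2.

2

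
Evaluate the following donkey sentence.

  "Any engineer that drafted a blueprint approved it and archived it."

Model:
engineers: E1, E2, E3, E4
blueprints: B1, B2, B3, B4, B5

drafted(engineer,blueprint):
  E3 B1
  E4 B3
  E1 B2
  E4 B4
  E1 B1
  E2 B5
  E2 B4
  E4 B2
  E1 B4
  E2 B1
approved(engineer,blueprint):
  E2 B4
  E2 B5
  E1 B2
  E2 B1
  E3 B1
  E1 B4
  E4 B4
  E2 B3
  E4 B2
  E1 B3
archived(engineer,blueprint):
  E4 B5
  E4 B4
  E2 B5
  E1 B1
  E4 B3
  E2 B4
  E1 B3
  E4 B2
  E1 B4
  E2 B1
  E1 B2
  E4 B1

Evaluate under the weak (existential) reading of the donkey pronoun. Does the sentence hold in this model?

"it" takes "a blueprint" as antecedent — a donkey pronoun bound across the clause boundary.
Weak reading: every engineer e with some drafted-blueprint has at least one drafted-blueprint b such that approved(e,b) ∧ archived(e,b).
Per engineer: E1:✓  E2:✓  E3:✗  E4:✓
E3 has no witness among its drafted-blueprints.

False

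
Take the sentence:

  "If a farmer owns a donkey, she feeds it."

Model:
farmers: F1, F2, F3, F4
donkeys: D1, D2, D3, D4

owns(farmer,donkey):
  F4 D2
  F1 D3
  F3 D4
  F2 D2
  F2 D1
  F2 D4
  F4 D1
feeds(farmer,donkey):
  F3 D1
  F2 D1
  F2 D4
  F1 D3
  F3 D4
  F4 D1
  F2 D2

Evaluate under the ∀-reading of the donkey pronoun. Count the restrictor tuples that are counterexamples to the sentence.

"it" takes "a donkey" as antecedent — a donkey pronoun bound across the clause boundary.
Strong reading: for every (f,d) with owns(f,d), feeds(f,d).
Restrictor pairs: (F1,D3) ✓  (F2,D1) ✓  (F2,D2) ✓  (F2,D4) ✓  (F3,D4) ✓  (F4,D1) ✓  (F4,D2) ✗
Counterexamples (restrictor pairs failing the scope): 1.

1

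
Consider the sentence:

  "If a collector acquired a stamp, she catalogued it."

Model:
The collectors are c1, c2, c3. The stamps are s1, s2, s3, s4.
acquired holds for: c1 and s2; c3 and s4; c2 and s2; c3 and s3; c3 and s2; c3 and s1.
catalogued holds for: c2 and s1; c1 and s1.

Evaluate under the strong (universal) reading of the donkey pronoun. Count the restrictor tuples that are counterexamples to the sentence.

"it" takes "a stamp" as antecedent — a donkey pronoun bound across the clause boundary.
Strong reading: for every (c,s) with acquired(c,s), catalogued(c,s).
Restrictor pairs: (c1,s2) ✗  (c2,s2) ✗  (c3,s1) ✗  (c3,s2) ✗  (c3,s3) ✗  (c3,s4) ✗
Counterexamples (restrictor pairs failing the scope): 6.

6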